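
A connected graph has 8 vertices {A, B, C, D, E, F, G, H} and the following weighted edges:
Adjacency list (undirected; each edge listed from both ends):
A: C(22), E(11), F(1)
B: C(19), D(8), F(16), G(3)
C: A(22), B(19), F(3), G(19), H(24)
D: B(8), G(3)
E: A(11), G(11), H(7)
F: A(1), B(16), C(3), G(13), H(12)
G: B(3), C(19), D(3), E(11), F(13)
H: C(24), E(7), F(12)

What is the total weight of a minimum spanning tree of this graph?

39

Kruskal's algorithm — process edges by increasing weight (ties by edge label):
A—F (1): add — endpoints in different components.
B—G (3): add — endpoints in different components.
C—F (3): add — endpoints in different components.
D—G (3): add — endpoints in different components.
E—H (7): add — endpoints in different components.
B—D (8): skip — B and D already connected.
A—E (11): add — endpoints in different components.
E—G (11): add — endpoints in different components.
MST edges: A—F, B—G, C—F, D—G, E—H, A—E, E—G; total weight 1+3+3+3+7+11+11 = 39.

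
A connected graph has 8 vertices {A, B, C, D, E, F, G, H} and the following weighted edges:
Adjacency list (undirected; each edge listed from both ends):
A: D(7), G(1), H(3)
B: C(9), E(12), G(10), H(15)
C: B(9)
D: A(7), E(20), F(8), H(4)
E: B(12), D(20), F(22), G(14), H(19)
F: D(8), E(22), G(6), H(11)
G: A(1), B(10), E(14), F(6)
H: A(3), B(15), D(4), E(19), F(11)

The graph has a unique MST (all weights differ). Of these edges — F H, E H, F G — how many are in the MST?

Kruskal's algorithm — process edges by increasing weight (ties by edge label):
A G (1): add — endpoints in different components.
A H (3): add — endpoints in different components.
D H (4): add — endpoints in different components.
F G (6): add — endpoints in different components.
A D (7): skip — A and D already connected.
D F (8): skip — D and F already connected.
B C (9): add — endpoints in different components.
B G (10): add — endpoints in different components.
F H (11): skip — F and H already connected.
B E (12): add — endpoints in different components.
MST edge set: {A G, A H, D H, F G, B C, B G, B E}.
Of the listed edges, {F G} are in the MST → 1.

1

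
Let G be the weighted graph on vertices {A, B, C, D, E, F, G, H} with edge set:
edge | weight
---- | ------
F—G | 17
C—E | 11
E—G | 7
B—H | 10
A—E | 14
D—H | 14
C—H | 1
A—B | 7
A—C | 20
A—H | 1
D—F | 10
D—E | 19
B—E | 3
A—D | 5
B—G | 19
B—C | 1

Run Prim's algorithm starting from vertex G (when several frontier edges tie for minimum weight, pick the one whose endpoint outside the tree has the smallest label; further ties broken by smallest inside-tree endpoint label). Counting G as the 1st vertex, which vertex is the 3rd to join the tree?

B

Prim, starting at G.
Step 1: cheapest edge leaving the tree is E—G (7); add E.
Step 2: cheapest edge leaving the tree is B—E (3); add B.
Step 3: cheapest edge leaving the tree is B—C (1); add C.
Step 4: cheapest edge leaving the tree is C—H (1); add H.
Step 5: cheapest edge leaving the tree is A—H (1); add A.
Step 6: cheapest edge leaving the tree is A—D (5); add D.
Step 7: cheapest edge leaving the tree is D—F (10); add F.
Vertex order: G, E, B, C, H, A, D, F. The 3rd vertex is B.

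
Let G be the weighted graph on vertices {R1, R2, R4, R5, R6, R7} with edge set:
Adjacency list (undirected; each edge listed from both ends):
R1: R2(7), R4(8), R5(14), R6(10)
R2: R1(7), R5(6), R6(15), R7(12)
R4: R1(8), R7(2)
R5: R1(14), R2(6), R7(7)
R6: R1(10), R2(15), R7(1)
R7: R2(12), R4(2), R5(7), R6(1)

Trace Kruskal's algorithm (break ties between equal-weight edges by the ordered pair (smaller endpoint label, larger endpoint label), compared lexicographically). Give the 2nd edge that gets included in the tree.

Kruskal's algorithm — process edges by increasing weight (ties by edge label):
R6–R7 (1): add. Components now {R2} {R4} {R1} {R6,R7} {R5}
R4–R7 (2): add. Components now {R2} {R4,R6,R7} {R1} {R5}
R2–R5 (6): add. Components now {R2,R5} {R4,R6,R7} {R1}
R1–R2 (7): add. Components now {R1,R2,R5} {R4,R6,R7}
R5–R7 (7): add. Components now {R1,R2,R4,R5,R6,R7}
The 2nd edge added is R4–R7.

R4-R7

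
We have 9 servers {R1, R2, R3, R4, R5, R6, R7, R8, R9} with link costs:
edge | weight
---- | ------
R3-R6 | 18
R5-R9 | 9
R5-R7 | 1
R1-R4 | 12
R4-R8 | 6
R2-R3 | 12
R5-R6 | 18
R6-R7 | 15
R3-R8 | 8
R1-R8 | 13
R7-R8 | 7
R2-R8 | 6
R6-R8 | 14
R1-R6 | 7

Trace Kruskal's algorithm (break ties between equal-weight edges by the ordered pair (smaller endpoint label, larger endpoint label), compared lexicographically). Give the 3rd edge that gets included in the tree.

R4-R8

Kruskal's algorithm — process edges by increasing weight (ties by edge label):
R5-R7 (1): add — endpoints in different components.
R2-R8 (6): add — endpoints in different components.
R4-R8 (6): add — endpoints in different components.
R1-R6 (7): add — endpoints in different components.
R7-R8 (7): add — endpoints in different components.
R3-R8 (8): add — endpoints in different components.
R5-R9 (9): add — endpoints in different components.
R1-R4 (12): add — endpoints in different components.
The 3rd edge added is R4-R8.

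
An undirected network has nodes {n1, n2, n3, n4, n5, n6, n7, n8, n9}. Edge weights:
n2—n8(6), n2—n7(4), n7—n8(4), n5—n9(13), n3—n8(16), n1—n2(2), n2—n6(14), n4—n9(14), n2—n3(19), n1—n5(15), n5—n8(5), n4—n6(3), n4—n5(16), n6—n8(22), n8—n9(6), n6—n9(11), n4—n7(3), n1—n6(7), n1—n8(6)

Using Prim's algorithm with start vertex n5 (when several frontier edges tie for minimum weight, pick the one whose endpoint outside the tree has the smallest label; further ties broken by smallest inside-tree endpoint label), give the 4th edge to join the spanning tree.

Prim's algorithm from n5:
Step 1: cheapest edge leaving the tree is n5—n8 (5); add n8.
Step 2: cheapest edge leaving the tree is n7—n8 (4); add n7.
Step 3: cheapest edge leaving the tree is n4—n7 (3); add n4.
Step 4: cheapest edge leaving the tree is n4—n6 (3); add n6.
Step 5: cheapest edge leaving the tree is n2—n7 (4); add n2.
Step 6: cheapest edge leaving the tree is n1—n2 (2); add n1.
Step 7: cheapest edge leaving the tree is n8—n9 (6); add n9.
Step 8: cheapest edge leaving the tree is n3—n8 (16); add n3.
The 4th edge added is n4—n6.

n4-n6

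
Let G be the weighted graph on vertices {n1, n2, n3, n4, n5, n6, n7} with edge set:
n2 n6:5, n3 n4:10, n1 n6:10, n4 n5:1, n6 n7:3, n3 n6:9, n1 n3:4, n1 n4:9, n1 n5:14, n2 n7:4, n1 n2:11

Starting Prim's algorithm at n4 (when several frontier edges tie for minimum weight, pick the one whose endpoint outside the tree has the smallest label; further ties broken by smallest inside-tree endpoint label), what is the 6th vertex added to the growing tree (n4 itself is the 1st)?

Grow the tree from n4 using Prim:
Step 1: frontier [n4 n5 1, n1 n4 9, n3 n4 10] → take n4 n5 (1); add n5.
Step 2: frontier [n1 n4 9, n3 n4 10, n1 n5 14] → take n1 n4 (9); add n1.
Step 3: frontier [n1 n3 4, n1 n6 10, n1 n2 11, n3 n4 10] → take n1 n3 (4); add n3.
Step 4: frontier [n1 n6 10, n1 n2 11, n3 n6 9] → take n3 n6 (9); add n6.
Step 5: frontier [n1 n2 11, n6 n7 3, n2 n6 5] → take n6 n7 (3); add n7.
Step 6: frontier [n1 n2 11, n2 n6 5, n2 n7 4] → take n2 n7 (4); add n2.
Vertex order: n4, n5, n1, n3, n6, n7, n2. The 6th vertex is n7.

n7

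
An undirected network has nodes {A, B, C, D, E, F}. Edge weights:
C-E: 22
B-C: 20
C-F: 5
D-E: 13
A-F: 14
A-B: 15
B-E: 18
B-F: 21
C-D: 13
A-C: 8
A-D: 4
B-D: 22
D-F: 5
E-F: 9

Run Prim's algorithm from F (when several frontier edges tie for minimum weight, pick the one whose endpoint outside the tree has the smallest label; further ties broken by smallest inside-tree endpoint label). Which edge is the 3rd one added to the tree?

Prim's algorithm from F:
Step 1: cheapest edge leaving the tree is C-F (5); add C.
Step 2: cheapest edge leaving the tree is D-F (5); add D.
Step 3: cheapest edge leaving the tree is A-D (4); add A.
Step 4: cheapest edge leaving the tree is E-F (9); add E.
Step 5: cheapest edge leaving the tree is A-B (15); add B.
The 3rd edge added is A-D.

A-D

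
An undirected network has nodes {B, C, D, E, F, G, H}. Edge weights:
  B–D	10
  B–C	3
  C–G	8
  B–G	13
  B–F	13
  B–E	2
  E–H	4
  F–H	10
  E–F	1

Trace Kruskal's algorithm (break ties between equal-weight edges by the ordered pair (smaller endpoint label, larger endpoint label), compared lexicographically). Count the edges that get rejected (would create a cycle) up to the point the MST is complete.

Kruskal: consider edges lightest-first.
E–F (1): add — endpoints in different components.
B–E (2): add — endpoints in different components.
B–C (3): add — endpoints in different components.
E–H (4): add — endpoints in different components.
C–G (8): add — endpoints in different components.
B–D (10): add — endpoints in different components.
Edges rejected before the tree was complete: 0.

0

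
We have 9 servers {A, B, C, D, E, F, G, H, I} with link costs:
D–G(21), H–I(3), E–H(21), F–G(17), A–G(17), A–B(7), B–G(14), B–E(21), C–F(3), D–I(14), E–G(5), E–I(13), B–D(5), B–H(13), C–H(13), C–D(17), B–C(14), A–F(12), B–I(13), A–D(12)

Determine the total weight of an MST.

Grow the tree from H using Prim:
Step 1: cheapest edge leaving the tree is H–I (3); add I.
Step 2: cheapest edge leaving the tree is B–H (13); add B.
Step 3: cheapest edge leaving the tree is B–D (5); add D.
Step 4: cheapest edge leaving the tree is A–B (7); add A.
Step 5: cheapest edge leaving the tree is A–F (12); add F.
Step 6: cheapest edge leaving the tree is C–F (3); add C.
Step 7: cheapest edge leaving the tree is E–I (13); add E.
Step 8: cheapest edge leaving the tree is E–G (5); add G.
MST edges: H–I, B–H, B–D, A–B, A–F, C–F, E–I, E–G; total weight 3+13+5+7+12+3+13+5 = 61.

61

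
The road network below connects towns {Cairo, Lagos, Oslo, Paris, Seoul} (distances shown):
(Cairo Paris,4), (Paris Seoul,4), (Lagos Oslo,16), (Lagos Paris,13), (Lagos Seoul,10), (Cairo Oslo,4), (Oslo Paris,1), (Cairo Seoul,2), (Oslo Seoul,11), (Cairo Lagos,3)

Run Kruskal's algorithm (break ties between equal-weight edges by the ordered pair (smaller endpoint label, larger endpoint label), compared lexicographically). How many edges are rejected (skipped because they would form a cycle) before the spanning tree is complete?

0

Sort edges by weight, then run Kruskal:
Oslo Paris (1): add — endpoints in different components.
Cairo Seoul (2): add — endpoints in different components.
Cairo Lagos (3): add — endpoints in different components.
Cairo Oslo (4): add — endpoints in different components.
Edges rejected before the tree was complete: 0.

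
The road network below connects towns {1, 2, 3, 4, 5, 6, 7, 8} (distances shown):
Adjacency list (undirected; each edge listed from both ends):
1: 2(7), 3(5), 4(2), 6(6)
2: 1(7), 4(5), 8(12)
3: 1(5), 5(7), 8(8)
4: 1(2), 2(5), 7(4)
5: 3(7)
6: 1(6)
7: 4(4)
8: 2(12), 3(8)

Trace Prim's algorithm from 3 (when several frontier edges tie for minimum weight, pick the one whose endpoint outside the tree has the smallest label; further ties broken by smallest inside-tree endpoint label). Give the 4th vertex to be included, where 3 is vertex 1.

Prim, starting at 3.
Step 1: cheapest edge leaving the tree is 1 3 (5); add 1.
Step 2: cheapest edge leaving the tree is 1 4 (2); add 4.
Step 3: cheapest edge leaving the tree is 4 7 (4); add 7.
Step 4: cheapest edge leaving the tree is 2 4 (5); add 2.
Step 5: cheapest edge leaving the tree is 1 6 (6); add 6.
Step 6: cheapest edge leaving the tree is 3 5 (7); add 5.
Step 7: cheapest edge leaving the tree is 3 8 (8); add 8.
Vertex order: 3, 1, 4, 7, 2, 6, 5, 8. The 4th vertex is 7.

7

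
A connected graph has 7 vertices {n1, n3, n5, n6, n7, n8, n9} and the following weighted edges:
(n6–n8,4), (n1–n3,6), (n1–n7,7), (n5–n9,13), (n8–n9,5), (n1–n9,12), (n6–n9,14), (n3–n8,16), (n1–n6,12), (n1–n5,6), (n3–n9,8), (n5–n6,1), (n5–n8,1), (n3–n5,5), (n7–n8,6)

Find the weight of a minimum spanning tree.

Kruskal: consider edges lightest-first.
n5–n6 (1): add. Components now {n8} {n3} {n5,n6} {n1} {n7} {n9}
n5–n8 (1): add. Components now {n5,n6,n8} {n3} {n1} {n7} {n9}
n6–n8 (4): skip — n8 and n6 already connected.
n3–n5 (5): add. Components now {n3,n5,n6,n8} {n1} {n7} {n9}
n8–n9 (5): add. Components now {n3,n5,n6,n8,n9} {n1} {n7}
n1–n3 (6): add. Components now {n1,n3,n5,n6,n8,n9} {n7}
n1–n5 (6): skip — n1 and n5 already connected.
n7–n8 (6): add. Components now {n1,n3,n5,n6,n7,n8,n9}
MST edges: n5–n6, n5–n8, n3–n5, n8–n9, n1–n3, n7–n8; total weight 1+1+5+5+6+6 = 24.

24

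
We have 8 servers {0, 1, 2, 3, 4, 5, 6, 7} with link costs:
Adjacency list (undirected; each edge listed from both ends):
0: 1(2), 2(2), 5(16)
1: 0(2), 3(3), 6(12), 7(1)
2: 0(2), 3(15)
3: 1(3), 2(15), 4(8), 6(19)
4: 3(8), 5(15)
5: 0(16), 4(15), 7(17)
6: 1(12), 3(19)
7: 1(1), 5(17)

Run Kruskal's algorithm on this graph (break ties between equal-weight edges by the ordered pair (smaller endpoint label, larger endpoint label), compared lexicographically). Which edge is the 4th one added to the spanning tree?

1-3

Kruskal: consider edges lightest-first.
1—7 (1): add — endpoints in different components.
0—1 (2): add — endpoints in different components.
0—2 (2): add — endpoints in different components.
1—3 (3): add — endpoints in different components.
3—4 (8): add — endpoints in different components.
1—6 (12): add — endpoints in different components.
2—3 (15): skip — 2 and 3 already connected.
4—5 (15): add — endpoints in different components.
The 4th edge added is 1—3.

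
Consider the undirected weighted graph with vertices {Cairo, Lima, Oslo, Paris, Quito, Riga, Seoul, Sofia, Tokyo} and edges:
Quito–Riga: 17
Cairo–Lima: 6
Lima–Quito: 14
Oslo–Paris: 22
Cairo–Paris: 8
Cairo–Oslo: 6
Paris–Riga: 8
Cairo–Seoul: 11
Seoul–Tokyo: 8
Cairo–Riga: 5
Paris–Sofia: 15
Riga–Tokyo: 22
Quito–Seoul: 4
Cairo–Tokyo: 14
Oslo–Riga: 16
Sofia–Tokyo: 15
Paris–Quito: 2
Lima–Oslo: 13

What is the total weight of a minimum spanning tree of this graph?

Sort edges by weight, then run Kruskal:
Paris–Quito (2): add — endpoints in different components.
Quito–Seoul (4): add — endpoints in different components.
Cairo–Riga (5): add — endpoints in different components.
Cairo–Lima (6): add — endpoints in different components.
Cairo–Oslo (6): add — endpoints in different components.
Cairo–Paris (8): add — endpoints in different components.
Paris–Riga (8): skip — Riga and Paris already connected.
Seoul–Tokyo (8): add — endpoints in different components.
Cairo–Seoul (11): skip — Seoul and Cairo already connected.
Lima–Oslo (13): skip — Oslo and Lima already connected.
Cairo–Tokyo (14): skip — Tokyo and Cairo already connected.
Lima–Quito (14): skip — Lima and Quito already connected.
Paris–Sofia (15): add — endpoints in different components.
MST edges: Paris–Quito, Quito–Seoul, Cairo–Riga, Cairo–Lima, Cairo–Oslo, Cairo–Paris, Seoul–Tokyo, Paris–Sofia; total weight 2+4+5+6+6+8+8+15 = 54.

54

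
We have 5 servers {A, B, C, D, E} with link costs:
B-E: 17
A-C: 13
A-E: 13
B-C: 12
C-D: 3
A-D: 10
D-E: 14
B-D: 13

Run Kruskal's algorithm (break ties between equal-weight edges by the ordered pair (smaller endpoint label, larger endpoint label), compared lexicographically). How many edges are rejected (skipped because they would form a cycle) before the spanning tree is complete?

Sort edges by weight, then run Kruskal:
C-D (3): add — endpoints in different components.
A-D (10): add — endpoints in different components.
B-C (12): add — endpoints in different components.
A-C (13): skip — A and C already connected.
A-E (13): add — endpoints in different components.
Edges rejected before the tree was complete: 1.

1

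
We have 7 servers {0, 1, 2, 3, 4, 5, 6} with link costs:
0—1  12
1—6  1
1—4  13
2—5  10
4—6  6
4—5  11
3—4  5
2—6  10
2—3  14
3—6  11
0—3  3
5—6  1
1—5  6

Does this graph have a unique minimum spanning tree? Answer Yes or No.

Kruskal's algorithm — process edges by increasing weight (ties by edge label):
1—6 (1): add. Components now {0} {1,6} {2} {3} {4} {5}
5—6 (1): add. Components now {0} {1,5,6} {2} {3} {4}
0—3 (3): add. Components now {0,3} {1,5,6} {2} {4}
3—4 (5): add. Components now {0,3,4} {1,5,6} {2}
1—5 (6): skip — 1 and 5 already connected.
4—6 (6): add. Components now {0,1,3,4,5,6} {2}
2—5 (10): add. Components now {0,1,2,3,4,5,6}
Non-tree edge 2—6 has weight 10, equal to the heaviest edge on its tree cycle — swapping gives another MST of the same weight. Not unique.

No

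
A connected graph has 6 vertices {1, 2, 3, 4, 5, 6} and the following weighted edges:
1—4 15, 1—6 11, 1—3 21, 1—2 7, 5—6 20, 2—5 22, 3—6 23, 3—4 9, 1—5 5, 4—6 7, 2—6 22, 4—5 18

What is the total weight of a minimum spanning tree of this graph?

Prim, starting at 3.
Step 1: frontier [3—4 9, 1—3 21, 3—6 23] → take 3—4 (9); add 4.
Step 2: frontier [1—3 21, 3—6 23, 4—6 7, 1—4 15, 4—5 18] → take 4—6 (7); add 6.
Step 3: frontier [1—3 21, 1—4 15, 4—5 18, 1—6 11, 5—6 20, 2—6 22] → take 1—6 (11); add 1.
Step 4: frontier [1—5 5, 1—2 7, 4—5 18, 5—6 20, 2—6 22] → take 1—5 (5); add 5.
Step 5: frontier [1—2 7, 2—5 22, 2—6 22] → take 1—2 (7); add 2.
MST edges: 3—4, 4—6, 1—6, 1—5, 1—2; total weight 9+7+11+5+7 = 39.

39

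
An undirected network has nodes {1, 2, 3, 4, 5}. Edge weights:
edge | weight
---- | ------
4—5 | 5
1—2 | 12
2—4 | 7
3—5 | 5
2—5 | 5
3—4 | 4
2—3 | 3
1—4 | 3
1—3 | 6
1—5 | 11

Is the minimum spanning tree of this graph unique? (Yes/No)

No

Sort edges by weight, then run Kruskal:
1—4 (3): add. Components now {1,4} {2} {3} {5}
2—3 (3): add. Components now {1,4} {2,3} {5}
3—4 (4): add. Components now {1,2,3,4} {5}
2—5 (5): add. Components now {1,2,3,4,5}
Non-tree edge 4—5 has weight 5, equal to the heaviest edge on its tree cycle — swapping gives another MST of the same weight. Not unique.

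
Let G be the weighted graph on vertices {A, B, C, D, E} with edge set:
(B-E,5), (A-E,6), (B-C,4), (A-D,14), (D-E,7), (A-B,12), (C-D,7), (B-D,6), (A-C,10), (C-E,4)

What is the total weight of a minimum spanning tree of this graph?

Prim's algorithm from E:
Step 1: frontier [C-E 4, B-E 5, A-E 6, D-E 7] → take C-E (4); add C.
Step 2: frontier [B-C 4, C-D 7, A-C 10, B-E 5, A-E 6, D-E 7] → take B-C (4); add B.
Step 3: frontier [B-D 6, A-B 12, C-D 7, A-C 10, A-E 6, D-E 7] → take A-E (6); add A.
Step 4: frontier [A-D 14, B-D 6, C-D 7, D-E 7] → take B-D (6); add D.
MST edges: C-E, B-C, A-E, B-D; total weight 4+4+6+6 = 20.

20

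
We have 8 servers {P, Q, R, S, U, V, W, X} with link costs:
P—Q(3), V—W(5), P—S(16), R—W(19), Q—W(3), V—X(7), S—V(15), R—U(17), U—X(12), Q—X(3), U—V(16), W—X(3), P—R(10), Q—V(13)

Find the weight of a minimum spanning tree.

Sort edges by weight, then run Kruskal:
P—Q (3): add — endpoints in different components.
Q—W (3): add — endpoints in different components.
Q—X (3): add — endpoints in different components.
W—X (3): skip — X and W already connected.
V—W (5): add — endpoints in different components.
V—X (7): skip — V and X already connected.
P—R (10): add — endpoints in different components.
U—X (12): add — endpoints in different components.
Q—V (13): skip — V and Q already connected.
S—V (15): add — endpoints in different components.
MST edges: P—Q, Q—W, Q—X, V—W, P—R, U—X, S—V; total weight 3+3+3+5+10+12+15 = 51.

51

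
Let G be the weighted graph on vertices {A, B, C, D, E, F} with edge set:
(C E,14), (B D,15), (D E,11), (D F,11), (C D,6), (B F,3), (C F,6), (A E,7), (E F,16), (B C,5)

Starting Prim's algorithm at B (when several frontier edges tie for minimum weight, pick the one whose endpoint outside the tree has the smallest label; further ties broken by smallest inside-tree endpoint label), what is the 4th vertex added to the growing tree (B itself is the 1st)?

Prim's algorithm from B:
Step 1: cheapest edge leaving the tree is B F (3); add F.
Step 2: cheapest edge leaving the tree is B C (5); add C.
Step 3: cheapest edge leaving the tree is C D (6); add D.
Step 4: cheapest edge leaving the tree is D E (11); add E.
Step 5: cheapest edge leaving the tree is A E (7); add A.
Vertex order: B, F, C, D, E, A. The 4th vertex is D.

D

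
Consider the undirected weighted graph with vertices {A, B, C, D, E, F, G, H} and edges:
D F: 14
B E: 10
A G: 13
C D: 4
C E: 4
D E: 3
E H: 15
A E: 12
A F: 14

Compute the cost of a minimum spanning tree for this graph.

Prim's algorithm from D:
Step 1: cheapest edge leaving the tree is D E (3); add E.
Step 2: cheapest edge leaving the tree is C D (4); add C.
Step 3: cheapest edge leaving the tree is B E (10); add B.
Step 4: cheapest edge leaving the tree is A E (12); add A.
Step 5: cheapest edge leaving the tree is A G (13); add G.
Step 6: cheapest edge leaving the tree is A F (14); add F.
Step 7: cheapest edge leaving the tree is E H (15); add H.
MST edges: D E, C D, B E, A E, A G, A F, E H; total weight 3+4+10+12+13+14+15 = 71.

71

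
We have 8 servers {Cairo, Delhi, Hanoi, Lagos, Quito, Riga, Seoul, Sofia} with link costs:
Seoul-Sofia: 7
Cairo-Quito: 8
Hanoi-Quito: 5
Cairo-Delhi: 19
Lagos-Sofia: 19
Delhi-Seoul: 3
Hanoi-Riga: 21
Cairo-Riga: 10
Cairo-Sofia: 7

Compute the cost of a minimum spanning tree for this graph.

Prim, starting at Seoul.
Step 1: cheapest edge leaving the tree is Delhi-Seoul (3); add Delhi.
Step 2: cheapest edge leaving the tree is Seoul-Sofia (7); add Sofia.
Step 3: cheapest edge leaving the tree is Cairo-Sofia (7); add Cairo.
Step 4: cheapest edge leaving the tree is Cairo-Quito (8); add Quito.
Step 5: cheapest edge leaving the tree is Hanoi-Quito (5); add Hanoi.
Step 6: cheapest edge leaving the tree is Cairo-Riga (10); add Riga.
Step 7: cheapest edge leaving the tree is Lagos-Sofia (19); add Lagos.
MST edges: Delhi-Seoul, Seoul-Sofia, Cairo-Sofia, Cairo-Quito, Hanoi-Quito, Cairo-Riga, Lagos-Sofia; total weight 3+7+7+8+5+10+19 = 59.

59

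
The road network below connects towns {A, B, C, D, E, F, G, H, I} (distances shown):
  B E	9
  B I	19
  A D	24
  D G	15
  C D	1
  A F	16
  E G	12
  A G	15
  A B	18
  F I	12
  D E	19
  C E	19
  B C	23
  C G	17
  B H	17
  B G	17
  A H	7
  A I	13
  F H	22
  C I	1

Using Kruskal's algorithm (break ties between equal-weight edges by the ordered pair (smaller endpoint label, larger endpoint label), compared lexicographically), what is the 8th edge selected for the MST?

A-G

Kruskal: consider edges lightest-first.
C D (1): add — endpoints in different components.
C I (1): add — endpoints in different components.
A H (7): add — endpoints in different components.
B E (9): add — endpoints in different components.
E G (12): add — endpoints in different components.
F I (12): add — endpoints in different components.
A I (13): add — endpoints in different components.
A G (15): add — endpoints in different components.
The 8th edge added is A G.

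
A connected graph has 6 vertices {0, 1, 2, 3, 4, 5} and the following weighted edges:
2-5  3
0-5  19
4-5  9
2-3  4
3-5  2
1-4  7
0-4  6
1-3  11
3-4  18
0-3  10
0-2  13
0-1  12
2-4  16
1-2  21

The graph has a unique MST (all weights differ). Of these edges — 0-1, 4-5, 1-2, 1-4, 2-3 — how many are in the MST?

2

Sort edges by weight, then run Kruskal:
3-5 (2): add. Components now {0} {1} {2} {3,5} {4}
2-5 (3): add. Components now {0} {1} {2,3,5} {4}
2-3 (4): skip — 2 and 3 already connected.
0-4 (6): add. Components now {0,4} {1} {2,3,5}
1-4 (7): add. Components now {0,1,4} {2,3,5}
4-5 (9): add. Components now {0,1,2,3,4,5}
MST edge set: {3-5, 2-5, 0-4, 1-4, 4-5}.
Of the listed edges, {4-5, 1-4} are in the MST → 2.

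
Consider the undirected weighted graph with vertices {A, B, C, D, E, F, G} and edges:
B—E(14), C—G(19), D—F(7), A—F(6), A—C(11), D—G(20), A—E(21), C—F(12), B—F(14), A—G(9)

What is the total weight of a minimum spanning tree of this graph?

Kruskal: consider edges lightest-first.
A—F (6): add — endpoints in different components.
D—F (7): add — endpoints in different components.
A—G (9): add — endpoints in different components.
A—C (11): add — endpoints in different components.
C—F (12): skip — C and F already connected.
B—E (14): add — endpoints in different components.
B—F (14): add — endpoints in different components.
MST edges: A—F, D—F, A—G, A—C, B—E, B—F; total weight 6+7+9+11+14+14 = 61.

61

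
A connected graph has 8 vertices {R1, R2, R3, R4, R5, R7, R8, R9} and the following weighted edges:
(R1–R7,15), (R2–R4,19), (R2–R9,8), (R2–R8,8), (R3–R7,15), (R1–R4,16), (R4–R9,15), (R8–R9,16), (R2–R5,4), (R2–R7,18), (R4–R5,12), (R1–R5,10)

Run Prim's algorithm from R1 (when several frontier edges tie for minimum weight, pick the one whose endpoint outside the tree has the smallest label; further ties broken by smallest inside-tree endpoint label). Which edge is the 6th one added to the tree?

R1-R7

Prim's algorithm from R1:
Step 1: frontier [R1–R5 10, R1–R7 15, R1–R4 16] → take R1–R5 (10); add R5.
Step 2: frontier [R1–R7 15, R1–R4 16, R2–R5 4, R4–R5 12] → take R2–R5 (4); add R2.
Step 3: frontier [R1–R7 15, R1–R4 16, R2–R8 8, R2–R9 8, R2–R7 18, R2–R4 19, R4–R5 12] → take R2–R8 (8); add R8.
Step 4: frontier [R1–R7 15, R1–R4 16, R2–R9 8, R2–R7 18, R2–R4 19, R4–R5 12, R8–R9 16] → take R2–R9 (8); add R9.
Step 5: frontier [R1–R7 15, R1–R4 16, R2–R7 18, R2–R4 19, R4–R5 12, R4–R9 15] → take R4–R5 (12); add R4.
Step 6: frontier [R1–R7 15, R2–R7 18] → take R1–R7 (15); add R7.
Step 7: frontier [R3–R7 15] → take R3–R7 (15); add R3.
The 6th edge added is R1–R7.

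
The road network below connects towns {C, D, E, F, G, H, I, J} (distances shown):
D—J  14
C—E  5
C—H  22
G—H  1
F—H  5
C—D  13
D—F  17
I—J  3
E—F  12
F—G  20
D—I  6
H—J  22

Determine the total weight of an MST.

Prim's algorithm from D:
Step 1: cheapest edge leaving the tree is D—I (6); add I.
Step 2: cheapest edge leaving the tree is I—J (3); add J.
Step 3: cheapest edge leaving the tree is C—D (13); add C.
Step 4: cheapest edge leaving the tree is C—E (5); add E.
Step 5: cheapest edge leaving the tree is E—F (12); add F.
Step 6: cheapest edge leaving the tree is F—H (5); add H.
Step 7: cheapest edge leaving the tree is G—H (1); add G.
MST edges: D—I, I—J, C—D, C—E, E—F, F—H, G—H; total weight 6+3+13+5+12+5+1 = 45.

45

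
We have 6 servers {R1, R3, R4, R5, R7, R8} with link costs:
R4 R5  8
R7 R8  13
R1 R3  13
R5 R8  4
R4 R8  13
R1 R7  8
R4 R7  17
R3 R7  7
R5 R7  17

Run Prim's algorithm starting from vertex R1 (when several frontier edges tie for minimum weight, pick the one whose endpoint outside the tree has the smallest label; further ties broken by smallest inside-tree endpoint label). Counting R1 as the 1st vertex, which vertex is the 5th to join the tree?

Prim, starting at R1.
Step 1: frontier [R1 R7 8, R1 R3 13] → take R1 R7 (8); add R7.
Step 2: frontier [R1 R3 13, R3 R7 7, R7 R8 13, R4 R7 17, R5 R7 17] → take R3 R7 (7); add R3.
Step 3: frontier [R7 R8 13, R4 R7 17, R5 R7 17] → take R7 R8 (13); add R8.
Step 4: frontier [R4 R7 17, R5 R7 17, R5 R8 4, R4 R8 13] → take R5 R8 (4); add R5.
Step 5: frontier [R4 R5 8, R4 R7 17, R4 R8 13] → take R4 R5 (8); add R4.
Vertex order: R1, R7, R3, R8, R5, R4. The 5th vertex is R5.

R5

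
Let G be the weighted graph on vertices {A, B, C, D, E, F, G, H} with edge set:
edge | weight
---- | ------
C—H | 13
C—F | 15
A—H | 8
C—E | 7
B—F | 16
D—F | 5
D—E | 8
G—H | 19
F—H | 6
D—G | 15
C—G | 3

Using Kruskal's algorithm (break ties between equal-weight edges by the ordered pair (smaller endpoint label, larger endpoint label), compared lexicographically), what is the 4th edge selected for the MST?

Kruskal: consider edges lightest-first.
C—G (3): add — endpoints in different components.
D—F (5): add — endpoints in different components.
F—H (6): add — endpoints in different components.
C—E (7): add — endpoints in different components.
A—H (8): add — endpoints in different components.
D—E (8): add — endpoints in different components.
C—H (13): skip — C and H already connected.
C—F (15): skip — C and F already connected.
D—G (15): skip — D and G already connected.
B—F (16): add — endpoints in different components.
The 4th edge added is C—E.

C-E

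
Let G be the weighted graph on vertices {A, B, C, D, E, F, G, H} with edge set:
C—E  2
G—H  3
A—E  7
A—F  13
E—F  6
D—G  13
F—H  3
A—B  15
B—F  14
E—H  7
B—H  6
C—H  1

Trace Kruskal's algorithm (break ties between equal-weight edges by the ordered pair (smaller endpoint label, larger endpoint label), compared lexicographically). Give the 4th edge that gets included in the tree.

Kruskal's algorithm — process edges by increasing weight (ties by edge label):
C—H (1): add — endpoints in different components.
C—E (2): add — endpoints in different components.
F—H (3): add — endpoints in different components.
G—H (3): add — endpoints in different components.
B—H (6): add — endpoints in different components.
E—F (6): skip — E and F already connected.
A—E (7): add — endpoints in different components.
E—H (7): skip — E and H already connected.
A—F (13): skip — A and F already connected.
D—G (13): add — endpoints in different components.
The 4th edge added is G—H.

G-H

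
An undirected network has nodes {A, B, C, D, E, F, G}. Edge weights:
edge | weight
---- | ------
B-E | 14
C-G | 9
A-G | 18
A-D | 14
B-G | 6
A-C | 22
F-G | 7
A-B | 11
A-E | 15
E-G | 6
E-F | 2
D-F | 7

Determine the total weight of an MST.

Kruskal: consider edges lightest-first.
E-F (2): add. Components now {A} {B} {C} {D} {E,F} {G}
B-G (6): add. Components now {A} {B,G} {C} {D} {E,F}
E-G (6): add. Components now {A} {B,E,F,G} {C} {D}
D-F (7): add. Components now {A} {B,D,E,F,G} {C}
F-G (7): skip — F and G already connected.
C-G (9): add. Components now {A} {B,C,D,E,F,G}
A-B (11): add. Components now {A,B,C,D,E,F,G}
MST edges: E-F, B-G, E-G, D-F, C-G, A-B; total weight 2+6+6+7+9+11 = 41.

41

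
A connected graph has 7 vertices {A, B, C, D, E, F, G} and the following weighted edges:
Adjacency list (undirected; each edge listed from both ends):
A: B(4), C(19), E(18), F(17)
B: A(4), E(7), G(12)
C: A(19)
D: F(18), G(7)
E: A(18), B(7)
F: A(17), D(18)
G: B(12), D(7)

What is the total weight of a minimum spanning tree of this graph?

66

Kruskal's algorithm — process edges by increasing weight (ties by edge label):
A-B (4): add — endpoints in different components.
B-E (7): add — endpoints in different components.
D-G (7): add — endpoints in different components.
B-G (12): add — endpoints in different components.
A-F (17): add — endpoints in different components.
A-E (18): skip — A and E already connected.
D-F (18): skip — D and F already connected.
A-C (19): add — endpoints in different components.
MST edges: A-B, B-E, D-G, B-G, A-F, A-C; total weight 4+7+7+12+17+19 = 66.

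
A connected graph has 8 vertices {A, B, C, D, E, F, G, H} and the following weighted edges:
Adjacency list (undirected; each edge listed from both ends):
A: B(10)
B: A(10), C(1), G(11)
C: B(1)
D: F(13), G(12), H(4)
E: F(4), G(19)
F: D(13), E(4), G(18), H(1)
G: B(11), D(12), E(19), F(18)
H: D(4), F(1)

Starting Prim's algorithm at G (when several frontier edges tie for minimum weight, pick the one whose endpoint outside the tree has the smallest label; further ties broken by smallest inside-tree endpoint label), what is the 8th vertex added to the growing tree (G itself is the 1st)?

E

Prim, starting at G.
Step 1: cheapest edge leaving the tree is B—G (11); add B.
Step 2: cheapest edge leaving the tree is B—C (1); add C.
Step 3: cheapest edge leaving the tree is A—B (10); add A.
Step 4: cheapest edge leaving the tree is D—G (12); add D.
Step 5: cheapest edge leaving the tree is D—H (4); add H.
Step 6: cheapest edge leaving the tree is F—H (1); add F.
Step 7: cheapest edge leaving the tree is E—F (4); add E.
Vertex order: G, B, C, A, D, H, F, E. The 8th vertex is E.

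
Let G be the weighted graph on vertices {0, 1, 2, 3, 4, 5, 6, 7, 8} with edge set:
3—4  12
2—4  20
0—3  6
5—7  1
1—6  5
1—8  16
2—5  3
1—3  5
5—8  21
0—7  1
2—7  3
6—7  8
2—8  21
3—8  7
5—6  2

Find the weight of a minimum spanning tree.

Kruskal: consider edges lightest-first.
0—7 (1): add — endpoints in different components.
5—7 (1): add — endpoints in different components.
5—6 (2): add — endpoints in different components.
2—5 (3): add — endpoints in different components.
2—7 (3): skip — 2 and 7 already connected.
1—3 (5): add — endpoints in different components.
1—6 (5): add — endpoints in different components.
0—3 (6): skip — 0 and 3 already connected.
3—8 (7): add — endpoints in different components.
6—7 (8): skip — 6 and 7 already connected.
3—4 (12): add — endpoints in different components.
MST edges: 0—7, 5—7, 5—6, 2—5, 1—3, 1—6, 3—8, 3—4; total weight 1+1+2+3+5+5+7+12 = 36.

36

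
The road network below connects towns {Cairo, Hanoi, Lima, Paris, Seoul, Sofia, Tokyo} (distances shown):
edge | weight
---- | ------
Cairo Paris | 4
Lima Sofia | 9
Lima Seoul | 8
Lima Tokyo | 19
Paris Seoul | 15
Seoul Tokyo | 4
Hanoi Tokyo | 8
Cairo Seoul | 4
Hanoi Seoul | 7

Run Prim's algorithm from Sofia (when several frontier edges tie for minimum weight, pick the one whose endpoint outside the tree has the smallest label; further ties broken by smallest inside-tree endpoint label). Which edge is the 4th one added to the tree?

Prim, starting at Sofia.
Step 1: cheapest edge leaving the tree is Lima Sofia (9); add Lima.
Step 2: cheapest edge leaving the tree is Lima Seoul (8); add Seoul.
Step 3: cheapest edge leaving the tree is Cairo Seoul (4); add Cairo.
Step 4: cheapest edge leaving the tree is Cairo Paris (4); add Paris.
Step 5: cheapest edge leaving the tree is Seoul Tokyo (4); add Tokyo.
Step 6: cheapest edge leaving the tree is Hanoi Seoul (7); add Hanoi.
The 4th edge added is Cairo Paris.

Cairo-Paris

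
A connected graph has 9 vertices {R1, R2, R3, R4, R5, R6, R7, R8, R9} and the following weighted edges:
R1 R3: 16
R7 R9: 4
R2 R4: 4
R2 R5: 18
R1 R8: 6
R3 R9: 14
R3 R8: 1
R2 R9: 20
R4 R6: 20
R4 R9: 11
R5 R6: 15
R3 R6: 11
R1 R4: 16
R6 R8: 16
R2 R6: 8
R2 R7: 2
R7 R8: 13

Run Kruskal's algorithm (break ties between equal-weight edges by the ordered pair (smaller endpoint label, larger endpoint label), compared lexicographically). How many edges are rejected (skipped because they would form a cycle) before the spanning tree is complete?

Kruskal: consider edges lightest-first.
R3 R8 (1): add — endpoints in different components.
R2 R7 (2): add — endpoints in different components.
R2 R4 (4): add — endpoints in different components.
R7 R9 (4): add — endpoints in different components.
R1 R8 (6): add — endpoints in different components.
R2 R6 (8): add — endpoints in different components.
R3 R6 (11): add — endpoints in different components.
R4 R9 (11): skip — R9 and R4 already connected.
R7 R8 (13): skip — R8 and R7 already connected.
R3 R9 (14): skip — R9 and R3 already connected.
R5 R6 (15): add — endpoints in different components.
Edges rejected before the tree was complete: 3.

3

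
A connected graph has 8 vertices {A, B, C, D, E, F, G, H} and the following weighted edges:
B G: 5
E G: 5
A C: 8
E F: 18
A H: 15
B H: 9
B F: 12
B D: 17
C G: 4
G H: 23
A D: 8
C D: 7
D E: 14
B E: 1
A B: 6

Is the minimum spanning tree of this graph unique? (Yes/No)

No

Kruskal's algorithm — process edges by increasing weight (ties by edge label):
B E (1): add — endpoints in different components.
C G (4): add — endpoints in different components.
B G (5): add — endpoints in different components.
E G (5): skip — E and G already connected.
A B (6): add — endpoints in different components.
C D (7): add — endpoints in different components.
A C (8): skip — A and C already connected.
A D (8): skip — A and D already connected.
B H (9): add — endpoints in different components.
B F (12): add — endpoints in different components.
Non-tree edge E G has weight 5, equal to the heaviest edge on its tree cycle — swapping gives another MST of the same weight. Not unique.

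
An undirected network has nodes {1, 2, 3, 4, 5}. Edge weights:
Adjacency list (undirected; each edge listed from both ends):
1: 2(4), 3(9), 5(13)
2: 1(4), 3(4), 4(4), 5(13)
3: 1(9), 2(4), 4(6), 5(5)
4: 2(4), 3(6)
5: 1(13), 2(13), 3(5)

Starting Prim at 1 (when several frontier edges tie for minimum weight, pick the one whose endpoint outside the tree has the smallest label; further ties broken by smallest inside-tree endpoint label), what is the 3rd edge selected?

Prim's algorithm from 1:
Step 1: frontier [1–2 4, 1–3 9, 1–5 13] → take 1–2 (4); add 2.
Step 2: frontier [1–3 9, 1–5 13, 2–3 4, 2–4 4, 2–5 13] → take 2–3 (4); add 3.
Step 3: frontier [1–5 13, 2–4 4, 2–5 13, 3–5 5, 3–4 6] → take 2–4 (4); add 4.
Step 4: frontier [1–5 13, 2–5 13, 3–5 5] → take 3–5 (5); add 5.
The 3rd edge added is 2–4.

2-4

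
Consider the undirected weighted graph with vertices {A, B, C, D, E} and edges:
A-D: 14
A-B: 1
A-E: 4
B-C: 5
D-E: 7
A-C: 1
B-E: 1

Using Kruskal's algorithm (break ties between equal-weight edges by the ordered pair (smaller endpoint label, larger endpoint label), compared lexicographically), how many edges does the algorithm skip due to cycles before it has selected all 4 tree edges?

Kruskal: consider edges lightest-first.
A-B (1): add. Components now {A,B} {C} {D} {E}
A-C (1): add. Components now {A,B,C} {D} {E}
B-E (1): add. Components now {A,B,C,E} {D}
A-E (4): skip — A and E already connected.
B-C (5): skip — B and C already connected.
D-E (7): add. Components now {A,B,C,D,E}
Edges rejected before the tree was complete: 2.

2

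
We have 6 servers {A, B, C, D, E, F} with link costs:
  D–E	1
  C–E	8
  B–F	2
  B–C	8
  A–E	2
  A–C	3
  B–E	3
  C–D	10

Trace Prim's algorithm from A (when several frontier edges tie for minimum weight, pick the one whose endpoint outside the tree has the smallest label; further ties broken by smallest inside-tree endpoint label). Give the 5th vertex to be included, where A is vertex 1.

F

Prim, starting at A.
Step 1: cheapest edge leaving the tree is A–E (2); add E.
Step 2: cheapest edge leaving the tree is D–E (1); add D.
Step 3: cheapest edge leaving the tree is B–E (3); add B.
Step 4: cheapest edge leaving the tree is B–F (2); add F.
Step 5: cheapest edge leaving the tree is A–C (3); add C.
Vertex order: A, E, D, B, F, C. The 5th vertex is F.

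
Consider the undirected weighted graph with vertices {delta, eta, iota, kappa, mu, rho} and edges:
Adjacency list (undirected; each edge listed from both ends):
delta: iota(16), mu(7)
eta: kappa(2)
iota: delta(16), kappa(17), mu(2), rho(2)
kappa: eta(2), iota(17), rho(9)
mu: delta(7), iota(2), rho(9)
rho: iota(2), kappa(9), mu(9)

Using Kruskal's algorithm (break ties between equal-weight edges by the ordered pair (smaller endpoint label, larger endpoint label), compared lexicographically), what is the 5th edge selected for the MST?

kappa-rho

Sort edges by weight, then run Kruskal:
eta kappa (2): add — endpoints in different components.
iota mu (2): add — endpoints in different components.
iota rho (2): add — endpoints in different components.
delta mu (7): add — endpoints in different components.
kappa rho (9): add — endpoints in different components.
The 5th edge added is kappa rho.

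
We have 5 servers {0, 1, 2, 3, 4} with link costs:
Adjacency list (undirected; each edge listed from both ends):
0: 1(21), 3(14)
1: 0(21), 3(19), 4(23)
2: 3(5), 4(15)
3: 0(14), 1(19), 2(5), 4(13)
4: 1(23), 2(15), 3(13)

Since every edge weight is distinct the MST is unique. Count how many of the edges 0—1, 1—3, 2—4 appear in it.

Kruskal's algorithm — process edges by increasing weight (ties by edge label):
2—3 (5): add. Components now {0} {1} {2,3} {4}
3—4 (13): add. Components now {0} {1} {2,3,4}
0—3 (14): add. Components now {0,2,3,4} {1}
2—4 (15): skip — 2 and 4 already connected.
1—3 (19): add. Components now {0,1,2,3,4}
MST edge set: {2—3, 3—4, 0—3, 1—3}.
Of the listed edges, {1—3} are in the MST → 1.

1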